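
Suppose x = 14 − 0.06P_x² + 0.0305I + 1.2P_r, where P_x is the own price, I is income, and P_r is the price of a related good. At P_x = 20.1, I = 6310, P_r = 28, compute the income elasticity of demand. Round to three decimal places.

0.892

First evaluate x: 14 − 0.06(20.1)² + 0.0305(6310) + 1.2(28) = 14 − 24.2406 + 192.455 + 33.6 = 215.8144.
∂x/∂I = +0.0305, so E_I = 0.0305·(6310/215.8144) ≈ 0.892.
E_I ∈ (0,1): normal good (necessity).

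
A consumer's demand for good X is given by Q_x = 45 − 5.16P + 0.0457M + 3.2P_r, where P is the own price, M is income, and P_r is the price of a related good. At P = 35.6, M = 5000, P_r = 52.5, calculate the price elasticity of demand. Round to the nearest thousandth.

-0.713

Q_x = 45 − 5.16(35.6) + 0.0457(5000) + 3.2(52.5) = 45 − 183.696 + 228.5 + 168 = 257.804.
∂Q_x/∂P = −5.16, so E_p = (−5.16)·(35.6/257.804) ≈ -0.713.
|E_p| < 1: demand is inelastic.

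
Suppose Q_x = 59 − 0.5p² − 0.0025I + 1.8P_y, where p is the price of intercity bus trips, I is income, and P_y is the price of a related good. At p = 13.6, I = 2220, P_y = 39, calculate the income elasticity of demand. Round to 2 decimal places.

At the given point, Q_x = 59 − 0.5(13.6)² − 0.0025(2220) + 1.8(39) = 59 − 92.48 − 5.55 + 70.2 = 31.17.
∂Q_x/∂I = −0.0025, so E_I = -0.0025·(2220/31.17) ≈ -0.18.
E_I < 0: inferior good.

-0.18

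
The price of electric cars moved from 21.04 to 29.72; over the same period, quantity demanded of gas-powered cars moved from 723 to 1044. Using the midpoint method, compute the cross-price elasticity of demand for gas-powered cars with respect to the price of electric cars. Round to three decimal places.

1.062

%ΔQ_x = (1044 − 723)/[(723+1044)/2] = 321/883.5 ≈ 0.3633.
%ΔP_y = (29.72 − 21.04)/[(21.04+29.72)/2] ≈ 0.3420.
E_xy = 0.3633/0.3420 ≈ 1.062.
E_xy > 0, so gas-powered cars and electric cars are substitutes.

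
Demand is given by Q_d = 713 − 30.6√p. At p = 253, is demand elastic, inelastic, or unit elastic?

elastic

At p = 253, Q_d = 226.2772.
dQ_d/dp = −30.6/(2√p) = −30.6/(2·15.906).
Point elasticity E = (dQ_d/dp)·(p/Q_d) = -0.9619 × 253/226.2772 ≈ -1.076.
|E| ≈ 1.076 > 1, so demand is elastic.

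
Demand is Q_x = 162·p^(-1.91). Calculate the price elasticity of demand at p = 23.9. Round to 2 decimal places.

For a Cobb–Douglas (constant-elasticity) form Q_x = A·p^α·…, the elasticity with respect to p equals the exponent α at every point.
Here the exponent on p is -1.91, so the price elasticity of demand is -1.91.

-1.91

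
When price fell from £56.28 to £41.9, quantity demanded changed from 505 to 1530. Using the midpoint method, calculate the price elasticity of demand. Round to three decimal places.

%Δq = (1530 − 505)/[(505 + 1530)/2] = 1025/1017.5 ≈ 1.0074.
%Δp = (41.9 − 56.28)/[(56.28 + 41.9)/2] = -14.38/49.09 ≈ -0.2929.
Arc elasticity E = %Δq/%Δp ≈ 1.0074/-0.2929 ≈ -3.439.
|E| > 1: demand is elastic over this range.

-3.439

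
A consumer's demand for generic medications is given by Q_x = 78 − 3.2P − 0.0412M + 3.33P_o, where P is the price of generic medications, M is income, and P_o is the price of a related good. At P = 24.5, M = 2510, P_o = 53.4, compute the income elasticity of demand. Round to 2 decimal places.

-1.40

At the given point, Q_x = 78 − 3.2(24.5) − 0.0412(2510) + 3.33(53.4) = 78 − 78.4 − 103.412 + 177.822 = 74.01.
∂Q_x/∂M = −0.0412, so E_I = -0.0412·(2510/74.01) ≈ -1.40.
E_I < 0: inferior good.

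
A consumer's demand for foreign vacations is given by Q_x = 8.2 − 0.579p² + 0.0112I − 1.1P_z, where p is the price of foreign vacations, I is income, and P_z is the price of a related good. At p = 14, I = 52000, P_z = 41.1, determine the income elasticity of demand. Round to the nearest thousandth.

At the given point, Q_x = 8.2 − 0.579(14)² + 0.0112(52000) − 1.1(41.1) = 8.2 − 113.484 + 582.4 − 45.21 = 431.906.
∂Q_x/∂I = +0.0112, so E_I = 0.0112·(52000/431.906) ≈ 1.348.
E_I > 1: normal good (luxury).

1.348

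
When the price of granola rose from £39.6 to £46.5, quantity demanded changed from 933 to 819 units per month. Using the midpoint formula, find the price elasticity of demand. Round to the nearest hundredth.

-0.81

%Δq = (819 − 933)/[(933 + 819)/2] = -114/876 ≈ -0.1301.
%ΔP = (46.5 − 39.6)/[(39.6 + 46.5)/2] = 6.9/43.05 ≈ 0.1603.
Arc elasticity E = %Δq/%ΔP ≈ -0.1301/0.1603 ≈ -0.81.
|E| < 1: demand is inelastic over this range.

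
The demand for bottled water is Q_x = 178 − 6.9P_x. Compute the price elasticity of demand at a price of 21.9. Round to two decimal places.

At P_x = 21.9, Q_x = 26.89.
dQ_x/dP_x = −6.9.
Point elasticity E = (dQ_x/dP_x)·(P_x/Q_x) = -6.9 × 21.9/26.89 ≈ -5.62.
|E| > 1, so demand is elastic at this price.

-5.62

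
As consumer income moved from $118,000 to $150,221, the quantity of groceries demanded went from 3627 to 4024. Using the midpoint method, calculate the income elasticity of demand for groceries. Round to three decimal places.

0.432

%ΔQ = (4024 − 3627)/[(3627+4024)/2] = 397/3825.5 ≈ 0.1038.
%ΔI = (150,221 − 118,000)/[(118,000+150,221)/2] = 32221/134110.5 ≈ 0.2403.
E_I = %ΔQ/%ΔI ≈ 0.432.
E_I ∈ (0,1): normal good (necessity).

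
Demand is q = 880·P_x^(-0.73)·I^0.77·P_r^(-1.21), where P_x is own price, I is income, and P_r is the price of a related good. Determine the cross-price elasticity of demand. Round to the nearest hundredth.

For a Cobb–Douglas (constant-elasticity) form q = A·P_r^α·…, the elasticity with respect to P_r equals the exponent α at every point.
Here the exponent on P_r is -1.21, so the cross-price elasticity of demand is -1.21.

-1.21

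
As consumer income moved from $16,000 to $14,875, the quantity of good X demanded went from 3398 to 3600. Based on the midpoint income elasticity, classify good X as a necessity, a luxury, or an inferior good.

%ΔQ = (3600 − 3398)/[(3398+3600)/2] = 202/3499 ≈ 0.0577.
%ΔI = (14,875 − 16,000)/[(16,000+14,875)/2] = -1125/15437.5 ≈ -0.0729.
E_I = %ΔQ/%ΔI ≈ -0.792.
E_I < 0: inferior good.

inferior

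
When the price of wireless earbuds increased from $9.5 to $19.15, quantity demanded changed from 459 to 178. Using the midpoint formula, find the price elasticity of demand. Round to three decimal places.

-1.310

%Δq = (178 − 459)/[(459 + 178)/2] = -281/318.5 ≈ -0.8823.
%ΔP = (19.15 − 9.5)/[(9.5 + 19.15)/2] = 9.65/14.325 ≈ 0.6736.
Arc elasticity E = %Δq/%ΔP ≈ -0.8823/0.6736 ≈ -1.310.
|E| > 1: demand is elastic over this range.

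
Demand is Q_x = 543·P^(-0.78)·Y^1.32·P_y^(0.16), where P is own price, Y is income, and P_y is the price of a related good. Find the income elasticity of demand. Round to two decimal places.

For a Cobb–Douglas (constant-elasticity) form Q_x = A·Y^α·…, the elasticity with respect to Y equals the exponent α at every point.
Here the exponent on Y is 1.32, so the income elasticity of demand is 1.32.

1.32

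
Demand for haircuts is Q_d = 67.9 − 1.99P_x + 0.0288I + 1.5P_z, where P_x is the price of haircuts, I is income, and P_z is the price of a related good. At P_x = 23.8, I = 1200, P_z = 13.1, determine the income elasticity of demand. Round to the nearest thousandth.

At the given point, Q_d = 67.9 − 1.99(23.8) + 0.0288(1200) + 1.5(13.1) = 67.9 − 47.362 + 34.56 + 19.65 = 74.748.
∂Q_d/∂I = +0.0288, so E_I = 0.0288·(1200/74.748) ≈ 0.462.
E_I ∈ (0,1): normal good (necessity).

0.462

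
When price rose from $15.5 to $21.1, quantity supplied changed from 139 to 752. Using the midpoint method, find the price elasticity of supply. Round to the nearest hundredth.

4.50

%ΔQ = (752 − 139)/[(139 + 752)/2] = 613/445.5 ≈ 1.3760.
%Δp = (21.1 − 15.5)/[(15.5 + 21.1)/2] = 5.6/18.3 ≈ 0.3060.
Arc elasticity E = %ΔQ/%Δp ≈ 1.3760/0.3060 ≈ 4.50.
|E| > 1: supply is elastic over this range.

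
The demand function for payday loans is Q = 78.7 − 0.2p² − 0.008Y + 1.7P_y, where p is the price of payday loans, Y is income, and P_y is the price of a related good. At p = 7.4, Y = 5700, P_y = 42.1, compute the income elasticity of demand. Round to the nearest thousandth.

Q = 78.7 − 0.2(7.4)² − 0.008(5700) + 1.7(42.1) = 78.7 − 10.952 − 45.6 + 71.57 = 93.718.
∂Q/∂Y = −0.008, so E_I = -0.008·(5700/93.718) ≈ -0.487.
E_I < 0: inferior good.

-0.487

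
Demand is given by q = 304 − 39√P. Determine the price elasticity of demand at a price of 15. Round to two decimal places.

At P = 15, q = 152.9536.
dq/dP = −39/(2√P) = −39/(2·3.873).
Point elasticity E = (dq/dP)·(P/q) = -5.0349 × 15/152.9536 ≈ -0.49.
|E| < 1, so demand is inelastic at this price.

-0.49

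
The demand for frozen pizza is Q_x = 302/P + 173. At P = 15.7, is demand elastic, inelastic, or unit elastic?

inelastic

At P = 15.7, Q_x = 192.2357.
dQ_x/dP = −302/P² = −1.2252.
Point elasticity E = (dQ_x/dP)·(P/Q_x) = -1.2252 × 15.7/192.2357 ≈ -0.100.
|E| ≈ 0.100 < 1, so demand is inelastic.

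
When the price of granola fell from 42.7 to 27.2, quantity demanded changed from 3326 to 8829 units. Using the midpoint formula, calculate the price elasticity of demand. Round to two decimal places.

-2.04

%ΔQ = (8829 − 3326)/[(3326 + 8829)/2] = 5503/6077.5 ≈ 0.9055.
%ΔP = (27.2 − 42.7)/[(42.7 + 27.2)/2] = -15.5/34.95 ≈ -0.4435.
Arc elasticity E = %ΔQ/%ΔP ≈ 0.9055/-0.4435 ≈ -2.04.
|E| > 1: demand is elastic over this range.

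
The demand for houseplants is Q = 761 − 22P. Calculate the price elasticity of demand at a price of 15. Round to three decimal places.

At P = 15, Q = 431.
dQ/dP = −22.
Point elasticity E = (dQ/dP)·(P/Q) = -22 × 15/431 ≈ -0.766.
|E| < 1, so demand is inelastic at this price.

-0.766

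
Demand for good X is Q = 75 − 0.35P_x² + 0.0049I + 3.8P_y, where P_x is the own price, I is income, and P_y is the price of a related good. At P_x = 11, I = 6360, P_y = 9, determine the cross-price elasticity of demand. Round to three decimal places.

0.349

Substituting, Q = 75 − 0.35(11)² + 0.0049(6360) + 3.8(9) = 75 − 42.35 + 31.164 + 34.2 = 98.014.
∂Q/∂P_y = +3.8, so E_xy = 3.8·(9/98.014) ≈ 0.349.
E_xy > 0: the goods are substitutes.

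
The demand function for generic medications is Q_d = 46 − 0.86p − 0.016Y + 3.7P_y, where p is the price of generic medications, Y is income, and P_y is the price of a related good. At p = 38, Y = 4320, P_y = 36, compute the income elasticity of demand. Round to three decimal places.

First evaluate Q_d: 46 − 0.86(38) − 0.016(4320) + 3.7(36) = 46 − 32.68 − 69.12 + 133.2 = 77.4.
∂Q_d/∂Y = −0.016, so E_I = -0.016·(4320/77.4) ≈ -0.893.
E_I < 0: inferior good.

-0.893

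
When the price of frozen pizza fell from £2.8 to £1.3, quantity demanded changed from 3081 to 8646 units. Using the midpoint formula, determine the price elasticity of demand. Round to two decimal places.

%ΔQ = (8646 − 3081)/[(3081 + 8646)/2] = 5565/5863.5 ≈ 0.9491.
%ΔP = (1.3 − 2.8)/[(2.8 + 1.3)/2] = -1.5/2.05 ≈ -0.7317.
Arc elasticity E = %ΔQ/%ΔP ≈ 0.9491/-0.7317 ≈ -1.30.
|E| > 1: demand is elastic over this range.

-1.30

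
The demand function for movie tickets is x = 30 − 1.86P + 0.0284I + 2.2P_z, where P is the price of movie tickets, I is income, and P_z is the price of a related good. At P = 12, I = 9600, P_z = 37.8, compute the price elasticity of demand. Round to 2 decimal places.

-0.06

Substituting, x = 30 − 1.86(12) + 0.0284(9600) + 2.2(37.8) = 30 − 22.32 + 272.64 + 83.16 = 363.48.
∂x/∂P = −1.86, so E_p = (−1.86)·(12/363.48) ≈ -0.06.
|E_p| < 1: demand is inelastic.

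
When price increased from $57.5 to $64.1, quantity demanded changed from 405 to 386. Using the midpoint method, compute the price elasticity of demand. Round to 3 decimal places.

-0.443

%Δq = (386 − 405)/[(405 + 386)/2] = -19/395.5 ≈ -0.0480.
%ΔP = (64.1 − 57.5)/[(57.5 + 64.1)/2] = 6.6/60.8 ≈ 0.1086.
Arc elasticity E = %Δq/%ΔP ≈ -0.0480/0.1086 ≈ -0.443.
|E| < 1: demand is inelastic over this range.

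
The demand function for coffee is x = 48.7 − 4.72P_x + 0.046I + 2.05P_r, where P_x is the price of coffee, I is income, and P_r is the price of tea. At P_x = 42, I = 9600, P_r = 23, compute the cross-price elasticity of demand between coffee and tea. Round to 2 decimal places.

Evaluating quantity at (P_x, I, P_r) gives x = 48.7 − 4.72(42) + 0.046(9600) + 2.05(23) = 48.7 − 198.24 + 441.6 + 47.15 = 339.21.
∂x/∂P_r = +2.05, so E_xy = 2.05·(23/339.21) ≈ 0.14.
E_xy > 0: the goods are substitutes.

0.14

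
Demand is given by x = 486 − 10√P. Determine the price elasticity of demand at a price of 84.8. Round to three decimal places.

At P = 84.8, x = 393.9131.
dx/dP = −10/(2√P) = −10/(2·9.2087).
Point elasticity E = (dx/dP)·(P/x) = -0.543 × 84.8/393.9131 ≈ -0.117.
|E| < 1, so demand is inelastic at this price.

-0.117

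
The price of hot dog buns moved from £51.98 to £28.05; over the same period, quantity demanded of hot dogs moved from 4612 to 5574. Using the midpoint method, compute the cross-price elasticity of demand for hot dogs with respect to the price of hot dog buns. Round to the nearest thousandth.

-0.316

%ΔQ_x = (5574 − 4612)/[(4612+5574)/2] = 962/5093 ≈ 0.1889.
%ΔP_y = (28.05 − 51.98)/[(51.98+28.05)/2] ≈ -0.5980.
E_xy = 0.1889/-0.5980 ≈ -0.316.
E_xy < 0, so hot dogs and hot dog buns are complements.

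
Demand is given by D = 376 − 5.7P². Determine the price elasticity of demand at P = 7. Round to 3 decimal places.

-5.777

At P = 7, D = 96.7.
dD/dP = −2·5.7·P = −79.8.
Point elasticity E = (dD/dP)·(P/D) = -79.8 × 7/96.7 ≈ -5.777.
|E| > 1, so demand is elastic at this price.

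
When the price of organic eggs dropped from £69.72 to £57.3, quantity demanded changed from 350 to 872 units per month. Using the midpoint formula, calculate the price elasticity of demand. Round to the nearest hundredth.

%ΔQ = (872 − 350)/[(350 + 872)/2] = 522/611 ≈ 0.8543.
%ΔP = (57.3 − 69.72)/[(69.72 + 57.3)/2] = -12.42/63.51 ≈ -0.1956.
Arc elasticity E = %ΔQ/%ΔP ≈ 0.8543/-0.1956 ≈ -4.37.
|E| > 1: demand is elastic over this range.

-4.37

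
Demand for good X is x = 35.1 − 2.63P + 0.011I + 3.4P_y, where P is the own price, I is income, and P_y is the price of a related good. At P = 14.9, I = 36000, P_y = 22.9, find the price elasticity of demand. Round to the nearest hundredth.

First evaluate x: 35.1 − 2.63(14.9) + 0.011(36000) + 3.4(22.9) = 35.1 − 39.187 + 396 + 77.86 = 469.773.
∂x/∂P = −2.63, so E_p = (−2.63)·(14.9/469.773) ≈ -0.08.
|E_p| < 1: demand is inelastic.

-0.08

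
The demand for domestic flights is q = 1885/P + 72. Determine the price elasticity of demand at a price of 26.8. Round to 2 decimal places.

-0.49

At P = 26.8, q = 142.3358.
dq/dP = −1885/P² = −2.6245.
Point elasticity E = (dq/dP)·(P/q) = -2.6245 × 26.8/142.3358 ≈ -0.49.
|E| < 1, so demand is inelastic at this price.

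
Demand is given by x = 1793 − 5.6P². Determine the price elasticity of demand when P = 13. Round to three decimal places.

At P = 13, x = 846.6.
dx/dP = −2·5.6·P = −145.6.
Point elasticity E = (dx/dP)·(P/x) = -145.6 × 13/846.6 ≈ -2.236.
|E| > 1, so demand is elastic at this price.

-2.236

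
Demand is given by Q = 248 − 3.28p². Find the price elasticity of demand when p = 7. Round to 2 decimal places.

-3.68

At p = 7, Q = 87.28.
dQ/dp = −2·3.28·p = −45.92.
Point elasticity E = (dQ/dp)·(p/Q) = -45.92 × 7/87.28 ≈ -3.68.
|E| > 1, so demand is elastic at this price.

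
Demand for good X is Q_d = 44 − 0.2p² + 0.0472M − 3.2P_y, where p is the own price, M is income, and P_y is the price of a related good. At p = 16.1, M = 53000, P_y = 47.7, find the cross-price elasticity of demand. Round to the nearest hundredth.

-0.07

At the given point, Q_d = 44 − 0.2(16.1)² + 0.0472(53000) − 3.2(47.7) = 44 − 51.842 + 2501.6 − 152.64 = 2341.118.
∂Q_d/∂P_y = −3.2, so E_xy = -3.2·(47.7/2341.118) ≈ -0.07.
E_xy < 0: the goods are complements.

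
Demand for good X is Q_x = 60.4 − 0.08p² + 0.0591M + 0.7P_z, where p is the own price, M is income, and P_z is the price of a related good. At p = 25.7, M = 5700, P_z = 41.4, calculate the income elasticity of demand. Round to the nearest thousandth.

First evaluate Q_x: 60.4 − 0.08(25.7)² + 0.0591(5700) + 0.7(41.4) = 60.4 − 52.8392 + 336.87 + 28.98 = 373.4108.
∂Q_x/∂M = +0.0591, so E_I = 0.0591·(5700/373.4108) ≈ 0.902.
E_I ∈ (0,1): normal good (necessity).

0.902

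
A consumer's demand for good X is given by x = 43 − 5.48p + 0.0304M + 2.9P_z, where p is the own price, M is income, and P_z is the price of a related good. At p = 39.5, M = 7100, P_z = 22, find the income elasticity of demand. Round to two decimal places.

2.03

First evaluate x: 43 − 5.48(39.5) + 0.0304(7100) + 2.9(22) = 43 − 216.46 + 215.84 + 63.8 = 106.18.
∂x/∂M = +0.0304, so E_I = 0.0304·(7100/106.18) ≈ 2.03.
E_I > 1: normal good (luxury).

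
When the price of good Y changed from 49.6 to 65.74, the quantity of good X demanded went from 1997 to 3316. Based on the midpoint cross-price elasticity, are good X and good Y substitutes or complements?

substitutes

%ΔQ_x = (3316 − 1997)/[(1997+3316)/2] = 1319/2656.5 ≈ 0.4965.
%ΔP_y = (65.74 − 49.6)/[(49.6+65.74)/2] ≈ 0.2799.
E_xy = 0.4965/0.2799 ≈ 1.774.
E_xy > 0, so the goods are substitutes.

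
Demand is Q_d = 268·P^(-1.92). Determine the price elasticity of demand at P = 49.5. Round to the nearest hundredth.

-1.92

For a Cobb–Douglas (constant-elasticity) form Q_d = A·P^α·…, the elasticity with respect to P equals the exponent α at every point.
Here the exponent on P is -1.92, so the price elasticity of demand is -1.92.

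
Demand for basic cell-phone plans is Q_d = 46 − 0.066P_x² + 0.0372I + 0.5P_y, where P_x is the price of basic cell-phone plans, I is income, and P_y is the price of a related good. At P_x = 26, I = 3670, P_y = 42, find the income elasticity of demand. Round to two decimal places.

First evaluate Q_d: 46 − 0.066(26)² + 0.0372(3670) + 0.5(42) = 46 − 44.616 + 136.524 + 21 = 158.908.
∂Q_d/∂I = +0.0372, so E_I = 0.0372·(3670/158.908) ≈ 0.86.
E_I ∈ (0,1): normal good (necessity).

0.86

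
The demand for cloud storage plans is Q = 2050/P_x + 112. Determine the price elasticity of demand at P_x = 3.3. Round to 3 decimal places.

-0.847

At P_x = 3.3, Q = 733.2121.
dQ/dP_x = −2050/P_x² = −188.2461.
Point elasticity E = (dQ/dP_x)·(P_x/Q) = -188.2461 × 3.3/733.2121 ≈ -0.847.
|E| < 1, so demand is inelastic at this price.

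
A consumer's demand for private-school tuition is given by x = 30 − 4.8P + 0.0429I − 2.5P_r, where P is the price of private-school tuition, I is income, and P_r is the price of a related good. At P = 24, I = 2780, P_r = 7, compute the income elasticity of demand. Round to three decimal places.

x = 30 − 4.8(24) + 0.0429(2780) − 2.5(7) = 30 − 115.2 + 119.262 − 17.5 = 16.562.
∂x/∂I = +0.0429, so E_I = 0.0429·(2780/16.562) ≈ 7.201.
E_I > 1: normal good (luxury).

7.201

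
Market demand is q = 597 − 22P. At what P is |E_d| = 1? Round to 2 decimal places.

For linear demand q = a − bP, E = −bP/(a − bP). |E| = 1 ⇒ bP = a − bP ⇒ P = a/(2b).
P = 597/(2·22) ≈ 13.57.

13.57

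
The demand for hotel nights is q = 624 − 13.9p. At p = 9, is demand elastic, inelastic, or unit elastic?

inelastic

At p = 9, q = 498.9.
dq/dp = −13.9.
Point elasticity E = (dq/dp)·(p/q) = -13.9 × 9/498.9 ≈ -0.251.
|E| ≈ 0.251 < 1, so demand is inelastic.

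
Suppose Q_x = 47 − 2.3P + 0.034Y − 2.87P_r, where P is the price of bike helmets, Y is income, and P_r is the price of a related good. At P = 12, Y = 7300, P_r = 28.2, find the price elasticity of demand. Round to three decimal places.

Substituting, Q_x = 47 − 2.3(12) + 0.034(7300) − 2.87(28.2) = 47 − 27.6 + 248.2 − 80.934 = 186.666.
∂Q_x/∂P = −2.3, so E_p = (−2.3)·(12/186.666) ≈ -0.148.
|E_p| < 1: demand is inelastic.

-0.148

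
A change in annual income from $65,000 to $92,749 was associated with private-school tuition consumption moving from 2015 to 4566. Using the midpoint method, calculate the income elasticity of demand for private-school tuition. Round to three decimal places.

2.204

%ΔQ = (4566 − 2015)/[(2015+4566)/2] = 2551/3290.5 ≈ 0.7753.
%ΔM = (92,749 − 65,000)/[(65,000+92,749)/2] = 27749/78874.5 ≈ 0.3518.
E_I = %ΔQ/%ΔM ≈ 2.204.
E_I > 1: normal good (luxury).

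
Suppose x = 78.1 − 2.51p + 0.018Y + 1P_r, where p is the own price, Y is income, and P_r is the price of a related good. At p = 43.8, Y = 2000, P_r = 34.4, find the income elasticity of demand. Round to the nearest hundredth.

0.93

x = 78.1 − 2.51(43.8) + 0.018(2000) + 1(34.4) = 78.1 − 109.938 + 36 + 34.4 = 38.562.
∂x/∂Y = +0.018, so E_I = 0.018·(2000/38.562) ≈ 0.93.
E_I ∈ (0,1): normal good (necessity).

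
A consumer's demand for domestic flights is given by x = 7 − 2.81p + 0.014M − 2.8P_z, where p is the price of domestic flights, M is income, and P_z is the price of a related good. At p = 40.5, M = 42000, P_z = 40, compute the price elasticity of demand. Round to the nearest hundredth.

-0.31

Evaluating quantity at (p, M, P_z) gives x = 7 − 2.81(40.5) + 0.014(42000) − 2.8(40) = 7 − 113.805 + 588 − 112 = 369.195.
∂x/∂p = −2.81, so E_p = (−2.81)·(40.5/369.195) ≈ -0.31.
|E_p| < 1: demand is inelastic.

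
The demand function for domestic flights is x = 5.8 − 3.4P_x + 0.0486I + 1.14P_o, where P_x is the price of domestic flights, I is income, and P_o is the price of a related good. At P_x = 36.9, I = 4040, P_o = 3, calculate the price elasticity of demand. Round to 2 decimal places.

-1.57

x = 5.8 − 3.4(36.9) + 0.0486(4040) + 1.14(3) = 5.8 − 125.46 + 196.344 + 3.42 = 80.104.
∂x/∂P_x = −3.4, so E_p = (−3.4)·(36.9/80.104) ≈ -1.57.
|E_p| > 1: demand is elastic.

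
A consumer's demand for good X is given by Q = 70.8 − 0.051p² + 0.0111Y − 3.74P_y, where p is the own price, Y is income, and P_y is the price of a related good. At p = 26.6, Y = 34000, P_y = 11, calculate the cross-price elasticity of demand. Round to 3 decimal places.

Substituting, Q = 70.8 − 0.051(26.6)² + 0.0111(34000) − 3.74(11) = 70.8 − 36.0856 + 377.4 − 41.14 = 370.9744.
∂Q/∂P_y = −3.74, so E_xy = -3.74·(11/370.9744) ≈ -0.111.
E_xy < 0: the goods are complements.

-0.111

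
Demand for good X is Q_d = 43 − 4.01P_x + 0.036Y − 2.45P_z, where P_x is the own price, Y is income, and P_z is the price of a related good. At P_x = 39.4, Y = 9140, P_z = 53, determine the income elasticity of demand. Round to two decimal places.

3.91

Evaluating quantity at (P_x, Y, P_z) gives Q_d = 43 − 4.01(39.4) + 0.036(9140) − 2.45(53) = 43 − 157.994 + 329.04 − 129.85 = 84.196.
∂Q_d/∂Y = +0.036, so E_I = 0.036·(9140/84.196) ≈ 3.91.
E_I > 1: normal good (luxury).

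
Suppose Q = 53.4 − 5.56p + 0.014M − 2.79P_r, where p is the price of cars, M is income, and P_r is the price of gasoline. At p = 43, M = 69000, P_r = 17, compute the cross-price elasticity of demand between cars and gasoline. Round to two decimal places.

-0.06

Q = 53.4 − 5.56(43) + 0.014(69000) − 2.79(17) = 53.4 − 239.08 + 966 − 47.43 = 732.89.
∂Q/∂P_r = −2.79, so E_xy = -2.79·(17/732.89) ≈ -0.06.
E_xy < 0: the goods are complements.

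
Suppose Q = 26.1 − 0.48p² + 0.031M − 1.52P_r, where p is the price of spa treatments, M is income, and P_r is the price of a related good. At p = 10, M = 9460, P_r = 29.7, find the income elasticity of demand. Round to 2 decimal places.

1.30

Q = 26.1 − 0.48(10)² + 0.031(9460) − 1.52(29.7) = 26.1 − 48 + 293.26 − 45.144 = 226.216.
∂Q/∂M = +0.031, so E_I = 0.031·(9460/226.216) ≈ 1.30.
E_I > 1: normal good (luxury).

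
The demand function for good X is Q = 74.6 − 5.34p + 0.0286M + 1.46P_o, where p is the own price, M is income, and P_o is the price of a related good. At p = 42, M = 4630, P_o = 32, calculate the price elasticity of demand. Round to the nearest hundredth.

-7.61

First evaluate Q: 74.6 − 5.34(42) + 0.0286(4630) + 1.46(32) = 74.6 − 224.28 + 132.418 + 46.72 = 29.458.
∂Q/∂p = −5.34, so E_p = (−5.34)·(42/29.458) ≈ -7.61.
|E_p| > 1: demand is elastic.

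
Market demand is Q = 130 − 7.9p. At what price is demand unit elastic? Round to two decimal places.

For linear demand Q = a − bp, E = −bp/(a − bp). |E| = 1 ⇒ bp = a − bp ⇒ p = a/(2b).
p = 130/(2·7.9) ≈ 8.23.

8.23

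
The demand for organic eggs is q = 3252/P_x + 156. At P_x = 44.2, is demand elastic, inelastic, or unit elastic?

inelastic

At P_x = 44.2, q = 229.5747.
dq/dP_x = −3252/P_x² = −1.6646.
Point elasticity E = (dq/dP_x)·(P_x/q) = -1.6646 × 44.2/229.5747 ≈ -0.320.
|E| ≈ 0.320 < 1, so demand is inelastic.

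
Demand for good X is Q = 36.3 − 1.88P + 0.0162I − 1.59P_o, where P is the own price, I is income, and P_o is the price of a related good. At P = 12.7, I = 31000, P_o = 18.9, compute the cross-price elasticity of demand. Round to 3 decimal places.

Substituting, Q = 36.3 − 1.88(12.7) + 0.0162(31000) − 1.59(18.9) = 36.3 − 23.876 + 502.2 − 30.051 = 484.573.
∂Q/∂P_o = −1.59, so E_xy = -1.59·(18.9/484.573) ≈ -0.062.
E_xy < 0: the goods are complements.

-0.062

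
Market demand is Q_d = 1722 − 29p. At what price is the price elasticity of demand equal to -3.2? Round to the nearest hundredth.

45.24

Set −bp/(a − bp) = −3.2 ⇒ bp = 3.2(a − bp) ⇒ bp(1+3.2) = 3.2·a.
p = 3.2·1722/(29·4.2) ≈ 45.24.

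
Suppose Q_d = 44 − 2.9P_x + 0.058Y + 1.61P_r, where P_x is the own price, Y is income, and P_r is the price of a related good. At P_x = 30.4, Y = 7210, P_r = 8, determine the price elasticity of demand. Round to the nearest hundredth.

Substituting, Q_d = 44 − 2.9(30.4) + 0.058(7210) + 1.61(8) = 44 − 88.16 + 418.18 + 12.88 = 386.9.
∂Q_d/∂P_x = −2.9, so E_p = (−2.9)·(30.4/386.9) ≈ -0.23.
|E_p| < 1: demand is inelastic.

-0.23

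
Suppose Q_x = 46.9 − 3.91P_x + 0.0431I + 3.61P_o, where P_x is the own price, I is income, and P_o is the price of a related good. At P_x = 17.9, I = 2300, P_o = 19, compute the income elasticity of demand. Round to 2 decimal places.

At the given point, Q_x = 46.9 − 3.91(17.9) + 0.0431(2300) + 3.61(19) = 46.9 − 69.989 + 99.13 + 68.59 = 144.631.
∂Q_x/∂I = +0.0431, so E_I = 0.0431·(2300/144.631) ≈ 0.69.
E_I ∈ (0,1): normal good (necessity).

0.69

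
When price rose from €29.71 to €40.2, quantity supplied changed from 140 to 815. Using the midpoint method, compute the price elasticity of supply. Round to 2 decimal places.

4.71

%ΔQ = (815 − 140)/[(140 + 815)/2] = 675/477.5 ≈ 1.4136.
%Δp = (40.2 − 29.71)/[(29.71 + 40.2)/2] = 10.49/34.955 ≈ 0.3001.
Arc elasticity E = %ΔQ/%Δp ≈ 1.4136/0.3001 ≈ 4.71.
|E| > 1: supply is elastic over this range.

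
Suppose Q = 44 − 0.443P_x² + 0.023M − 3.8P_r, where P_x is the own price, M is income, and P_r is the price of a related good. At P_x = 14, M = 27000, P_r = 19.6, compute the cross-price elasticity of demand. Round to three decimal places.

-0.148

Q = 44 − 0.443(14)² + 0.023(27000) − 3.8(19.6) = 44 − 86.828 + 621 − 74.48 = 503.692.
∂Q/∂P_r = −3.8, so E_xy = -3.8·(19.6/503.692) ≈ -0.148.
E_xy < 0: the goods are complements.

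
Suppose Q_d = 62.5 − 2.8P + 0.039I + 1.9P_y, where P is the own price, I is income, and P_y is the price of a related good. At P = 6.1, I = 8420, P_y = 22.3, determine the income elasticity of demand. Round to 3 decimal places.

At the given point, Q_d = 62.5 − 2.8(6.1) + 0.039(8420) + 1.9(22.3) = 62.5 − 17.08 + 328.38 + 42.37 = 416.17.
∂Q_d/∂I = +0.039, so E_I = 0.039·(8420/416.17) ≈ 0.789.
E_I ∈ (0,1): normal good (necessity).

0.789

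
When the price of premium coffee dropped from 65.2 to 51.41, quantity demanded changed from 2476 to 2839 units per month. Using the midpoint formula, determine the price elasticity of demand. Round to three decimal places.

%ΔQ = (2839 − 2476)/[(2476 + 2839)/2] = 363/2657.5 ≈ 0.1366.
%Δp = (51.41 − 65.2)/[(65.2 + 51.41)/2] = -13.79/58.305 ≈ -0.2365.
Arc elasticity E = %ΔQ/%Δp ≈ 0.1366/-0.2365 ≈ -0.578.
|E| < 1: demand is inelastic over this range.

-0.578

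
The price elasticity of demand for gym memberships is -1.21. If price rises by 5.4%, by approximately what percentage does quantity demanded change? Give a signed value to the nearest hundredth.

-6.53

%ΔQ ≈ E × %ΔP = (-1.21) × (5.4%) ≈ -6.53%.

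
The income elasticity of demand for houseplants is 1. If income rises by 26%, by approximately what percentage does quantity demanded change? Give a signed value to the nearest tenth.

26.0

%ΔQ ≈ E × %ΔI = (1) × (26%) = 26.0%.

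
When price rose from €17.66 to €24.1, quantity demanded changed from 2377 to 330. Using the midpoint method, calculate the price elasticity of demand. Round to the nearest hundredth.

-4.90

%Δq = (330 − 2377)/[(2377 + 330)/2] = -2047/1353.5 ≈ -1.5124.
%ΔP = (24.1 − 17.66)/[(17.66 + 24.1)/2] = 6.44/20.88 ≈ 0.3084.
Arc elasticity E = %Δq/%ΔP ≈ -1.5124/0.3084 ≈ -4.90.
|E| > 1: demand is elastic over this range.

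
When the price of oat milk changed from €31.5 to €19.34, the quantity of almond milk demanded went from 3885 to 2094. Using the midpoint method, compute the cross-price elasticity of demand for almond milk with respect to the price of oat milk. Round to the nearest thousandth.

%ΔQ_x = (2094 − 3885)/[(3885+2094)/2] = -1791/2989.5 ≈ -0.5991.
%ΔP_y = (19.34 − 31.5)/[(31.5+19.34)/2] ≈ -0.4784.
E_xy = -0.5991/-0.4784 ≈ 1.252.
E_xy > 0, so almond milk and oat milk are substitutes.

1.252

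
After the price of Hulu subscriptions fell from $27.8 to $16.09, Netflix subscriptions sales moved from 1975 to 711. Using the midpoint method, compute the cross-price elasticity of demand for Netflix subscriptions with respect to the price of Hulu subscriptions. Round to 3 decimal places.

%ΔQ_x = (711 − 1975)/[(1975+711)/2] = -1264/1343 ≈ -0.9412.
%ΔP_y = (16.09 − 27.8)/[(27.8+16.09)/2] ≈ -0.5336.
E_xy = -0.9412/-0.5336 ≈ 1.764.
E_xy > 0, so Netflix subscriptions and Hulu subscriptions are substitutes.

1.764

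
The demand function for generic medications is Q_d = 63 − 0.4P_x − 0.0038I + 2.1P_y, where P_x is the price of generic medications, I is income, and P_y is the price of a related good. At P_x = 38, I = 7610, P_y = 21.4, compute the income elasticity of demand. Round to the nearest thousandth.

Substituting, Q_d = 63 − 0.4(38) − 0.0038(7610) + 2.1(21.4) = 63 − 15.2 − 28.918 + 44.94 = 63.822.
∂Q_d/∂I = −0.0038, so E_I = -0.0038·(7610/63.822) ≈ -0.453.
E_I < 0: inferior good.

-0.453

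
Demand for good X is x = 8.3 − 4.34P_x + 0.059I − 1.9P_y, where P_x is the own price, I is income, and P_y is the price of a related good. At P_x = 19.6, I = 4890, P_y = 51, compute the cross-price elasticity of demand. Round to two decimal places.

At the given point, x = 8.3 − 4.34(19.6) + 0.059(4890) − 1.9(51) = 8.3 − 85.064 + 288.51 − 96.9 = 114.846.
∂x/∂P_y = −1.9, so E_xy = -1.9·(51/114.846) ≈ -0.84.
E_xy < 0: the goods are complements.

-0.84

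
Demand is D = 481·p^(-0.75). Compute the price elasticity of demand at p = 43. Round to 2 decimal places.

-0.75

For a Cobb–Douglas (constant-elasticity) form D = A·p^α·…, the elasticity with respect to p equals the exponent α at every point.
Here the exponent on p is -0.75, so the price elasticity of demand is -0.75.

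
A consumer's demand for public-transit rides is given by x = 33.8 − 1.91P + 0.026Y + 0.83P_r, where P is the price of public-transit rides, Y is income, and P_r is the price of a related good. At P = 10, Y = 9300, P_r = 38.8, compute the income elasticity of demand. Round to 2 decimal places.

0.84

Evaluating quantity at (P, Y, P_r) gives x = 33.8 − 1.91(10) + 0.026(9300) + 0.83(38.8) = 33.8 − 19.1 + 241.8 + 32.204 = 288.704.
∂x/∂Y = +0.026, so E_I = 0.026·(9300/288.704) ≈ 0.84.
E_I ∈ (0,1): normal good (necessity).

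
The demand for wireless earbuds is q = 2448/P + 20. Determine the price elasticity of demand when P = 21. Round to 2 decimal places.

At P = 21, q = 136.5714.
dq/dP = −2448/P² = −5.551.
Point elasticity E = (dq/dP)·(P/q) = -5.551 × 21/136.5714 ≈ -0.85.
|E| < 1, so demand is inelastic at this price.

-0.85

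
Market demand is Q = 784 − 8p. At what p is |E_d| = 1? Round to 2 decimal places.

49.00

For linear demand Q = a − bp, E = −bp/(a − bp). |E| = 1 ⇒ bp = a − bp ⇒ p = a/(2b).
p = 784/(2·8) = 49.00.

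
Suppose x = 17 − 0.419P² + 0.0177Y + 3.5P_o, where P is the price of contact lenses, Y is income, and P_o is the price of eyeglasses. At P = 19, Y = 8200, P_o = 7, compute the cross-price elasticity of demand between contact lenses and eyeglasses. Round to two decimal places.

At the given point, x = 17 − 0.419(19)² + 0.0177(8200) + 3.5(7) = 17 − 151.259 + 145.14 + 24.5 = 35.381.
∂x/∂P_o = +3.5, so E_xy = 3.5·(7/35.381) ≈ 0.69.
E_xy > 0: the goods are substitutes.

0.69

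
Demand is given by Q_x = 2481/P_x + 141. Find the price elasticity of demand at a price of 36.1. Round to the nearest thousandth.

-0.328

At P_x = 36.1, Q_x = 209.7258.
dQ_x/dP_x = −2481/P_x² = −1.9038.
Point elasticity E = (dQ_x/dP_x)·(P_x/Q_x) = -1.9038 × 36.1/209.7258 ≈ -0.328.
|E| < 1, so demand is inelastic at this price.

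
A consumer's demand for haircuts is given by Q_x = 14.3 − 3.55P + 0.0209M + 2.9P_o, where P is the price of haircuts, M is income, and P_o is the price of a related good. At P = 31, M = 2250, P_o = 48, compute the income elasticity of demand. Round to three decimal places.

First evaluate Q_x: 14.3 − 3.55(31) + 0.0209(2250) + 2.9(48) = 14.3 − 110.05 + 47.025 + 139.2 = 90.475.
∂Q_x/∂M = +0.0209, so E_I = 0.0209·(2250/90.475) ≈ 0.520.
E_I ∈ (0,1): normal good (necessity).

0.520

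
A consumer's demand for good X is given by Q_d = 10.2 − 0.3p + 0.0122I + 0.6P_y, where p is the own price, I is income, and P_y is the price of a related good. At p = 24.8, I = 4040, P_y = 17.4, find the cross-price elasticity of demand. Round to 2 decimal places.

Q_d = 10.2 − 0.3(24.8) + 0.0122(4040) + 0.6(17.4) = 10.2 − 7.44 + 49.288 + 10.44 = 62.488.
∂Q_d/∂P_y = +0.6, so E_xy = 0.6·(17.4/62.488) ≈ 0.17.
E_xy > 0: the goods are substitutes.

0.17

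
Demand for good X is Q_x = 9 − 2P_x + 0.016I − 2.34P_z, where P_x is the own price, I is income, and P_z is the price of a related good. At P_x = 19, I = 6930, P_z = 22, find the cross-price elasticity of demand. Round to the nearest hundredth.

-1.69

Substituting, Q_x = 9 − 2(19) + 0.016(6930) − 2.34(22) = 9 − 38 + 110.88 − 51.48 = 30.4.
∂Q_x/∂P_z = −2.34, so E_xy = -2.34·(22/30.4) ≈ -1.69.
E_xy < 0: the goods are complements.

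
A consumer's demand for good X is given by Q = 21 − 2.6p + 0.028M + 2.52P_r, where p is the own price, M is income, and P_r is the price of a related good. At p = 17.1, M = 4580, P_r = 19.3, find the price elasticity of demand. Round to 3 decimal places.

-0.290

First evaluate Q: 21 − 2.6(17.1) + 0.028(4580) + 2.52(19.3) = 21 − 44.46 + 128.24 + 48.636 = 153.416.
∂Q/∂p = −2.6, so E_p = (−2.6)·(17.1/153.416) ≈ -0.290.
|E_p| < 1: demand is inelastic.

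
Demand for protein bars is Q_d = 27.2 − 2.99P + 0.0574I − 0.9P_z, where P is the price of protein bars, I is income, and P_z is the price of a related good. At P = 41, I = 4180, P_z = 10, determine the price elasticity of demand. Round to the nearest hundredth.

At the given point, Q_d = 27.2 − 2.99(41) + 0.0574(4180) − 0.9(10) = 27.2 − 122.59 + 239.932 − 9 = 135.542.
∂Q_d/∂P = −2.99, so E_p = (−2.99)·(41/135.542) ≈ -0.90.
|E_p| < 1: demand is inelastic.

-0.90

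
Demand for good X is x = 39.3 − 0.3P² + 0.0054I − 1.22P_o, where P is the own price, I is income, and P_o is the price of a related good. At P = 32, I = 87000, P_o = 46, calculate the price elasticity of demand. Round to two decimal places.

-4.21

x = 39.3 − 0.3(32)² + 0.0054(87000) − 1.22(46) = 39.3 − 307.2 + 469.8 − 56.12 = 145.78.
∂x/∂P = −2·0.3·P = -19.2, so E_p = -19.2·(32/145.78) ≈ -4.21.
|E_p| > 1: demand is elastic.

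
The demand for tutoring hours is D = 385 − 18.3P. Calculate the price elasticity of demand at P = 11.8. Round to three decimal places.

-1.277

At P = 11.8, D = 169.06.
dD/dP = −18.3.
Point elasticity E = (dD/dP)·(P/D) = -18.3 × 11.8/169.06 ≈ -1.277.
|E| > 1, so demand is elastic at this price.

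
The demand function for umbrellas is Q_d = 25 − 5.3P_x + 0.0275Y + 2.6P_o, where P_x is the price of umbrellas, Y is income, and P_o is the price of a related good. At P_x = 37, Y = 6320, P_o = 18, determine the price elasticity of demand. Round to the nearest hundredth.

At the given point, Q_d = 25 − 5.3(37) + 0.0275(6320) + 2.6(18) = 25 − 196.1 + 173.8 + 46.8 = 49.5.
∂Q_d/∂P_x = −5.3, so E_p = (−5.3)·(37/49.5) ≈ -3.96.
|E_p| > 1: demand is elastic.

-3.96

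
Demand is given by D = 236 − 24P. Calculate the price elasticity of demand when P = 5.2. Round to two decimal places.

At P = 5.2, D = 111.2.
dD/dP = −24.
Point elasticity E = (dD/dP)·(P/D) = -24 × 5.2/111.2 ≈ -1.12.
|E| > 1, so demand is elastic at this price.

-1.12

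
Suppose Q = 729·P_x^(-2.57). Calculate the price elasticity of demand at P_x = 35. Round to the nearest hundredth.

-2.57

For a Cobb–Douglas (constant-elasticity) form Q = A·P_x^α·…, the elasticity with respect to P_x equals the exponent α at every point.
Here the exponent on P_x is -2.57, so the price elasticity of demand is -2.57.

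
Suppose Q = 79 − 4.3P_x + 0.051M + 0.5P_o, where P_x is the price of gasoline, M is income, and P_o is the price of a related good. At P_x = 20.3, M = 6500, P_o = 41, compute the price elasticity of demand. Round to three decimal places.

Q = 79 − 4.3(20.3) + 0.051(6500) + 0.5(41) = 79 − 87.29 + 331.5 + 20.5 = 343.71.
∂Q/∂P_x = −4.3, so E_p = (−4.3)·(20.3/343.71) ≈ -0.254.
|E_p| < 1: demand is inelastic.

-0.254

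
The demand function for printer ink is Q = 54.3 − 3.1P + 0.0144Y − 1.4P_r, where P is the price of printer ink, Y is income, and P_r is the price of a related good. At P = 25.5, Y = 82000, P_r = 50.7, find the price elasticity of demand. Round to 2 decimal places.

Q = 54.3 − 3.1(25.5) + 0.0144(82000) − 1.4(50.7) = 54.3 − 79.05 + 1180.8 − 70.98 = 1085.07.
∂Q/∂P = −3.1, so E_p = (−3.1)·(25.5/1085.07) ≈ -0.07.
|E_p| < 1: demand is inelastic.

-0.07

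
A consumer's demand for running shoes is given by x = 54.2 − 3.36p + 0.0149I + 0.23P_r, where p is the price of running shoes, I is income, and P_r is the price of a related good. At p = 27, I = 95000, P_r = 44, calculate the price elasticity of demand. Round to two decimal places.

-0.07

At the given point, x = 54.2 − 3.36(27) + 0.0149(95000) + 0.23(44) = 54.2 − 90.72 + 1415.5 + 10.12 = 1389.1.
∂x/∂p = −3.36, so E_p = (−3.36)·(27/1389.1) ≈ -0.07.
|E_p| < 1: demand is inelastic.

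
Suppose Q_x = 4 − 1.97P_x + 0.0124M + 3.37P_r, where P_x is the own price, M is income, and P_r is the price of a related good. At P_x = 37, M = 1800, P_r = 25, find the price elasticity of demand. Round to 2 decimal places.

First evaluate Q_x: 4 − 1.97(37) + 0.0124(1800) + 3.37(25) = 4 − 72.89 + 22.32 + 84.25 = 37.68.
∂Q_x/∂P_x = −1.97, so E_p = (−1.97)·(37/37.68) ≈ -1.93.
|E_p| > 1: demand is elastic.

-1.93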